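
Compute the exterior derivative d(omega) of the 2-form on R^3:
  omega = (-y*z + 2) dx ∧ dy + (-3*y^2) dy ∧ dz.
d(omega) = (-y) dx ∧ dy ∧ dz

For a 2-form omega = sum_{i<j} g_{ij} dx_i ∧ dx_j, the exterior derivative is
  d(omega) = sum_{i<j} d(g_{ij}) ∧ dx_i ∧ dx_j = sum_{i<j, k} (∂g_{ij}/∂x_k) dx_k ∧ dx_i ∧ dx_j.
Expand each term, using dx_k ∧ dx_i ∧ dx_j = sgn(permutation) dx_{(a)} ∧ dx_{(b)} ∧ dx_{(c)} with (a < b < c) sorted:
  d(-y*z + 2) includes (∂/∂z)(-y*z + 2) dz = (-y) dz, which multiplied by dx ∧ dy gives (-y) dx ∧ dy ∧ dz
Collecting like 3-forms: d(omega) = (-y) dx ∧ dy ∧ dz.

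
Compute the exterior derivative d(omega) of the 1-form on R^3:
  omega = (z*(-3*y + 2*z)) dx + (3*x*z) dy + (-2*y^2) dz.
d(omega) = (6*z) dx ∧ dy + (3*y - 4*z) dx ∧ dz + (-3*x - 4*y) dy ∧ dz

For a 1-form omega = sum_i f_i dx_i, the exterior derivative is
  d(omega) = sum_{i < j} (∂f_j/∂x_i - ∂f_i/∂x_j) dx_i ∧ dx_j.
  coefficient of dx ∧ dy: ∂f_2/∂x - ∂f_1/∂y = ∂(3*x*z)/∂x - ∂(z*(-3*y + 2*z))/∂y = 6*z
  coefficient of dx ∧ dz: ∂f_3/∂x - ∂f_1/∂z = ∂(-2*y^2)/∂x - ∂(z*(-3*y + 2*z))/∂z = 3*y - 4*z
  coefficient of dy ∧ dz: ∂f_3/∂y - ∂f_2/∂z = ∂(-2*y^2)/∂y - ∂(3*x*z)/∂z = -3*x - 4*y
Assembling: d(omega) = (6*z) dx ∧ dy + (3*y - 4*z) dx ∧ dz + (-3*x - 4*y) dy ∧ dz.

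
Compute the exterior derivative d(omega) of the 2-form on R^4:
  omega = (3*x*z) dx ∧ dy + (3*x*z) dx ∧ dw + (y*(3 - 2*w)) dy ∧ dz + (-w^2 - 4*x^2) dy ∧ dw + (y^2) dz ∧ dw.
d(omega) = (3*x) dx ∧ dy ∧ dz + (-3*x) dx ∧ dz ∧ dw + (-8*x) dx ∧ dy ∧ dw

For a 2-form omega = sum_{i<j} g_{ij} dx_i ∧ dx_j, the exterior derivative is
  d(omega) = sum_{i<j} d(g_{ij}) ∧ dx_i ∧ dx_j = sum_{i<j, k} (∂g_{ij}/∂x_k) dx_k ∧ dx_i ∧ dx_j.
Expand each term, using dx_k ∧ dx_i ∧ dx_j = sgn(permutation) dx_{(a)} ∧ dx_{(b)} ∧ dx_{(c)} with (a < b < c) sorted:
  d(3*x*z) includes (∂/∂z)(3*x*z) dz = (3*x) dz, which multiplied by dx ∧ dy gives (3*x) dx ∧ dy ∧ dz
  d(3*x*z) includes (∂/∂z)(3*x*z) dz = (3*x) dz, which multiplied by dx ∧ dw gives (-3*x) dx ∧ dz ∧ dw
  d(y*(3 - 2*w)) includes (∂/∂w)(y*(3 - 2*w)) dw = (-2*y) dw, which multiplied by dy ∧ dz gives (-2*y) dy ∧ dz ∧ dw
  d(-w^2 - 4*x^2) includes (∂/∂x)(-w^2 - 4*x^2) dx = (-8*x) dx, which multiplied by dy ∧ dw gives (-8*x) dx ∧ dy ∧ dw
  d(y^2) includes (∂/∂y)(y^2) dy = (2*y) dy, which multiplied by dz ∧ dw gives (2*y) dy ∧ dz ∧ dw
Collecting like 3-forms: d(omega) = (3*x) dx ∧ dy ∧ dz + (-3*x) dx ∧ dz ∧ dw + (-8*x) dx ∧ dy ∧ dw.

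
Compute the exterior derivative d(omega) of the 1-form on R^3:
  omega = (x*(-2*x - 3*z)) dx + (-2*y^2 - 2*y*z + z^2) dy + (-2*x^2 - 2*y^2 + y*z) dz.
d(omega) = (-x) dx ∧ dz + (-2*y - z) dy ∧ dz

For a 1-form omega = sum_i f_i dx_i, the exterior derivative is
  d(omega) = sum_{i < j} (∂f_j/∂x_i - ∂f_i/∂x_j) dx_i ∧ dx_j.
  coefficient of dx ∧ dz: ∂f_3/∂x - ∂f_1/∂z = ∂(-2*x^2 - 2*y^2 + y*z)/∂x - ∂(x*(-2*x - 3*z))/∂z = -x
  coefficient of dy ∧ dz: ∂f_3/∂y - ∂f_2/∂z = ∂(-2*x^2 - 2*y^2 + y*z)/∂y - ∂(-2*y^2 - 2*y*z + z^2)/∂z = -2*y - z
Assembling: d(omega) = (-x) dx ∧ dz + (-2*y - z) dy ∧ dz.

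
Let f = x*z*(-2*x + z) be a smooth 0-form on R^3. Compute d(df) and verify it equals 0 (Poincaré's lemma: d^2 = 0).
d(df) = 0

Step 1: df = sum_i (∂f/∂x_i) dx_i = (z*(-4*x + z)) dx + (0) dy + (2*x*(-x + z)) dz.
Step 2: Apply d again. Using the 1-form formula, the coefficient of dx ∧ dy in d(df) is ∂^2 f/∂x ∂y - ∂^2 f/∂y ∂x = (0) - (0) = 0 (equality of mixed partials for smooth f).
Similarly for dx ∧ dz and dy ∧ dz — all coefficients vanish. So d(df) = 0.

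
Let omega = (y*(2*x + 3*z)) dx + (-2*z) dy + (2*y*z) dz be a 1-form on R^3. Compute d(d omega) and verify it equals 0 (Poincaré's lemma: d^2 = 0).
d(d omega) = 0

Step 1: d omega = sum_{i<j} (∂f_j/∂x_i - ∂f_i/∂x_j) dx_i ∧ dx_j:
  coeff of dx ∧ dy: -2*x - 3*z
  coeff of dx ∧ dz: -3*y
  coeff of dy ∧ dz: 2*z + 2
Step 2: Apply d again to each 2-form coefficient. The only possible 3-form in R^3 is dx ∧ dy ∧ dz, with coefficient
  ∂(coeff of dy∧dz)/∂x - ∂(coeff of dx∧dz)/∂y + ∂(coeff of dx∧dy)/∂z
  = ∂/∂x (2*z + 2) - ∂/∂y (-3*y) + ∂/∂z (-2*x - 3*z).
Each of these terms simplifies to sums of mixed partials that cancel in pairs. The result is 0 (by equality of mixed partials for smooth functions — Schwarz / Clairaut).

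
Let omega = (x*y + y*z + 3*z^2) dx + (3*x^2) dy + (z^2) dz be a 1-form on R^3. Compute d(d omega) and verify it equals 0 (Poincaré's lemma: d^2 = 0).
d(d omega) = 0

Step 1: d omega = sum_{i<j} (∂f_j/∂x_i - ∂f_i/∂x_j) dx_i ∧ dx_j:
  coeff of dx ∧ dy: 5*x - z
  coeff of dx ∧ dz: -y - 6*z
  coeff of dy ∧ dz: 0
Step 2: Apply d again to each 2-form coefficient. The only possible 3-form in R^3 is dx ∧ dy ∧ dz, with coefficient
  ∂(coeff of dy∧dz)/∂x - ∂(coeff of dx∧dz)/∂y + ∂(coeff of dx∧dy)/∂z
  = ∂/∂x (0) - ∂/∂y (-y - 6*z) + ∂/∂z (5*x - z).
Each of these terms simplifies to sums of mixed partials that cancel in pairs. The result is 0 (by equality of mixed partials for smooth functions — Schwarz / Clairaut).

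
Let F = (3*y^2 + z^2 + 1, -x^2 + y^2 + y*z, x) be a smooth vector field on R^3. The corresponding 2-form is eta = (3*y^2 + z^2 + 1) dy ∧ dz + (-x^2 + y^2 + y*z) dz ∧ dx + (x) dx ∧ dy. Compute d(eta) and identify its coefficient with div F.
d(eta) = (2*y + z) dx ∧ dy ∧ dz; div F = 2*y + z

For a 2-form in R^3 of the form above, applying d gives a 3-form with coefficient ∂P/∂x + ∂Q/∂y + ∂R/∂z:
  ∂P/∂x = 0
  ∂Q/∂y = 2*y + z
  ∂R/∂z = 0
Sum = 2*y + z, which is exactly div F.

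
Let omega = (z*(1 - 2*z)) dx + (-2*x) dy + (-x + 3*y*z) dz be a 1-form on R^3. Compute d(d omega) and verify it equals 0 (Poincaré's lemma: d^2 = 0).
d(d omega) = 0

Step 1: d omega = sum_{i<j} (∂f_j/∂x_i - ∂f_i/∂x_j) dx_i ∧ dx_j:
  coeff of dx ∧ dy: -2
  coeff of dx ∧ dz: 4*z - 2
  coeff of dy ∧ dz: 3*z
Step 2: Apply d again to each 2-form coefficient. The only possible 3-form in R^3 is dx ∧ dy ∧ dz, with coefficient
  ∂(coeff of dy∧dz)/∂x - ∂(coeff of dx∧dz)/∂y + ∂(coeff of dx∧dy)/∂z
  = ∂/∂x (3*z) - ∂/∂y (4*z - 2) + ∂/∂z (-2).
Each of these terms simplifies to sums of mixed partials that cancel in pairs. The result is 0 (by equality of mixed partials for smooth functions — Schwarz / Clairaut).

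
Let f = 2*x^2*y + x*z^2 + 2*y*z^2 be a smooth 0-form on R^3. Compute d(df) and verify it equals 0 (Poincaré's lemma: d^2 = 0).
d(df) = 0

Step 1: df = sum_i (∂f/∂x_i) dx_i = (4*x*y + z^2) dx + (2*x^2 + 2*z^2) dy + (2*z*(x + 2*y)) dz.
Step 2: Apply d again. Using the 1-form formula, the coefficient of dx ∧ dy in d(df) is ∂^2 f/∂x ∂y - ∂^2 f/∂y ∂x = (4*x) - (4*x) = 0 (equality of mixed partials for smooth f).
Similarly for dx ∧ dz and dy ∧ dz — all coefficients vanish. So d(df) = 0.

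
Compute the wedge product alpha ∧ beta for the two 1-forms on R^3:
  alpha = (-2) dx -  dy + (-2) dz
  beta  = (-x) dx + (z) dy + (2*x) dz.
alpha ∧ beta = (-x - 2*z) dx ∧ dy + (-6*x) dx ∧ dz + (-2*x + 2*z) dy ∧ dz

Distribute the wedge, using dx_i ∧ dx_j = -dx_j ∧ dx_i and dx_i ∧ dx_i = 0. For each pair (i, j) with i < j, the coefficient of dx_i ∧ dx_j in alpha ∧ beta is (alpha_i * beta_j - alpha_j * beta_i). Collecting: alpha ∧ beta = (-x - 2*z) dx ∧ dy + (-6*x) dx ∧ dz + (-2*x + 2*z) dy ∧ dz.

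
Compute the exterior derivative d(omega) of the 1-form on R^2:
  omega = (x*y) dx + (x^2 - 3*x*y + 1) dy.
d(omega) = (x - 3*y) dx ∧ dy

For a 1-form omega = sum_i f_i dx_i, the exterior derivative is
  d(omega) = sum_{i < j} (∂f_j/∂x_i - ∂f_i/∂x_j) dx_i ∧ dx_j.
  coefficient of dx ∧ dy: ∂f_2/∂x - ∂f_1/∂y = ∂(x^2 - 3*x*y + 1)/∂x - ∂(x*y)/∂y = x - 3*y
Assembling: d(omega) = (x - 3*y) dx ∧ dy.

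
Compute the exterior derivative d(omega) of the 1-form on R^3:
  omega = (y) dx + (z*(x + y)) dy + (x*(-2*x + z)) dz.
d(omega) = (z - 1) dx ∧ dy + (-4*x + z) dx ∧ dz + (-x - y) dy ∧ dz

For a 1-form omega = sum_i f_i dx_i, the exterior derivative is
  d(omega) = sum_{i < j} (∂f_j/∂x_i - ∂f_i/∂x_j) dx_i ∧ dx_j.
  coefficient of dx ∧ dy: ∂f_2/∂x - ∂f_1/∂y = ∂(z*(x + y))/∂x - ∂(y)/∂y = z - 1
  coefficient of dx ∧ dz: ∂f_3/∂x - ∂f_1/∂z = ∂(x*(-2*x + z))/∂x - ∂(y)/∂z = -4*x + z
  coefficient of dy ∧ dz: ∂f_3/∂y - ∂f_2/∂z = ∂(x*(-2*x + z))/∂y - ∂(z*(x + y))/∂z = -x - y
Assembling: d(omega) = (z - 1) dx ∧ dy + (-4*x + z) dx ∧ dz + (-x - y) dy ∧ dz.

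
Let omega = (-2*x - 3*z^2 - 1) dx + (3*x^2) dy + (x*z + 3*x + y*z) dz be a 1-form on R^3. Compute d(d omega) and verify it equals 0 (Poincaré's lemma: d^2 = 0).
d(d omega) = 0

Step 1: d omega = sum_{i<j} (∂f_j/∂x_i - ∂f_i/∂x_j) dx_i ∧ dx_j:
  coeff of dx ∧ dy: 6*x
  coeff of dx ∧ dz: 7*z + 3
  coeff of dy ∧ dz: z
Step 2: Apply d again to each 2-form coefficient. The only possible 3-form in R^3 is dx ∧ dy ∧ dz, with coefficient
  ∂(coeff of dy∧dz)/∂x - ∂(coeff of dx∧dz)/∂y + ∂(coeff of dx∧dy)/∂z
  = ∂/∂x (z) - ∂/∂y (7*z + 3) + ∂/∂z (6*x).
Each of these terms simplifies to sums of mixed partials that cancel in pairs. The result is 0 (by equality of mixed partials for smooth functions — Schwarz / Clairaut).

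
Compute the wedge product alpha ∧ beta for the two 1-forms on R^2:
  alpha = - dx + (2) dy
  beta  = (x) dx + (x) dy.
alpha ∧ beta = (-3*x) dx ∧ dy

Distribute the wedge, using dx_i ∧ dx_j = -dx_j ∧ dx_i and dx_i ∧ dx_i = 0. For each pair (i, j) with i < j, the coefficient of dx_i ∧ dx_j in alpha ∧ beta is (alpha_i * beta_j - alpha_j * beta_i). Collecting: alpha ∧ beta = (-3*x) dx ∧ dy.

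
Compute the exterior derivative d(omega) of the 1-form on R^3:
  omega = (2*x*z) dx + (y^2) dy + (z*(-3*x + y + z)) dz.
d(omega) = (-2*x - 3*z) dx ∧ dz + (z) dy ∧ dz

For a 1-form omega = sum_i f_i dx_i, the exterior derivative is
  d(omega) = sum_{i < j} (∂f_j/∂x_i - ∂f_i/∂x_j) dx_i ∧ dx_j.
  coefficient of dx ∧ dz: ∂f_3/∂x - ∂f_1/∂z = ∂(z*(-3*x + y + z))/∂x - ∂(2*x*z)/∂z = -2*x - 3*z
  coefficient of dy ∧ dz: ∂f_3/∂y - ∂f_2/∂z = ∂(z*(-3*x + y + z))/∂y - ∂(y^2)/∂z = z
Assembling: d(omega) = (-2*x - 3*z) dx ∧ dz + (z) dy ∧ dz.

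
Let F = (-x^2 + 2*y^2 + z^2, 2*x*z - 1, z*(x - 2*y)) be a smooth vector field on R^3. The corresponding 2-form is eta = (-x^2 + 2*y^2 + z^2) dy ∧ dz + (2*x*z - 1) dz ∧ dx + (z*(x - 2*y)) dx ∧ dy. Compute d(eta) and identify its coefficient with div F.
d(eta) = (-x - 2*y) dx ∧ dy ∧ dz; div F = -x - 2*y

For a 2-form in R^3 of the form above, applying d gives a 3-form with coefficient ∂P/∂x + ∂Q/∂y + ∂R/∂z:
  ∂P/∂x = -2*x
  ∂Q/∂y = 0
  ∂R/∂z = x - 2*y
Sum = -x - 2*y, which is exactly div F.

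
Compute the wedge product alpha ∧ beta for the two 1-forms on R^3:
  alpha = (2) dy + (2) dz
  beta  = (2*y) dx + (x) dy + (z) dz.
alpha ∧ beta = (-4*y) dx ∧ dy + (-2*x + 2*z) dy ∧ dz + (-4*y) dx ∧ dz

Distribute the wedge, using dx_i ∧ dx_j = -dx_j ∧ dx_i and dx_i ∧ dx_i = 0. For each pair (i, j) with i < j, the coefficient of dx_i ∧ dx_j in alpha ∧ beta is (alpha_i * beta_j - alpha_j * beta_i). Collecting: alpha ∧ beta = (-4*y) dx ∧ dy + (-2*x + 2*z) dy ∧ dz + (-4*y) dx ∧ dz.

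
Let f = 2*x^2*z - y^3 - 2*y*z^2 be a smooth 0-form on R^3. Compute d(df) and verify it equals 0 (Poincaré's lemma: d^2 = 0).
d(df) = 0

Step 1: df = sum_i (∂f/∂x_i) dx_i = (4*x*z) dx + (-3*y^2 - 2*z^2) dy + (2*x^2 - 4*y*z) dz.
Step 2: Apply d again. Using the 1-form formula, the coefficient of dx ∧ dy in d(df) is ∂^2 f/∂x ∂y - ∂^2 f/∂y ∂x = (0) - (0) = 0 (equality of mixed partials for smooth f).
Similarly for dx ∧ dz and dy ∧ dz — all coefficients vanish. So d(df) = 0.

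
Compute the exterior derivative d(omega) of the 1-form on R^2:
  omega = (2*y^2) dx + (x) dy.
d(omega) = (1 - 4*y) dx ∧ dy

For a 1-form omega = sum_i f_i dx_i, the exterior derivative is
  d(omega) = sum_{i < j} (∂f_j/∂x_i - ∂f_i/∂x_j) dx_i ∧ dx_j.
  coefficient of dx ∧ dy: ∂f_2/∂x - ∂f_1/∂y = ∂(x)/∂x - ∂(2*y^2)/∂y = 1 - 4*y
Assembling: d(omega) = (1 - 4*y) dx ∧ dy.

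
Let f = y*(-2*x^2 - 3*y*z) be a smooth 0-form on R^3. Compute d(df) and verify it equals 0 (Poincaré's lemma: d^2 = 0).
d(df) = 0

Step 1: df = sum_i (∂f/∂x_i) dx_i = (-4*x*y) dx + (-2*x^2 - 6*y*z) dy + (-3*y^2) dz.
Step 2: Apply d again. Using the 1-form formula, the coefficient of dx ∧ dy in d(df) is ∂^2 f/∂x ∂y - ∂^2 f/∂y ∂x = (-4*x) - (-4*x) = 0 (equality of mixed partials for smooth f).
Similarly for dx ∧ dz and dy ∧ dz — all coefficients vanish. So d(df) = 0.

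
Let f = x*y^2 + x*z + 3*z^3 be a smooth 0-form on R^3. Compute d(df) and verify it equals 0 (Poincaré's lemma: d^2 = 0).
d(df) = 0

Step 1: df = sum_i (∂f/∂x_i) dx_i = (y^2 + z) dx + (2*x*y) dy + (x + 9*z^2) dz.
Step 2: Apply d again. Using the 1-form formula, the coefficient of dx ∧ dy in d(df) is ∂^2 f/∂x ∂y - ∂^2 f/∂y ∂x = (2*y) - (2*y) = 0 (equality of mixed partials for smooth f).
Similarly for dx ∧ dz and dy ∧ dz — all coefficients vanish. So d(df) = 0.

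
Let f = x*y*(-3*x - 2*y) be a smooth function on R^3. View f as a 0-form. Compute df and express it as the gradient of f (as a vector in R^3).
df = (2*y*(-3*x - y)) dx + (x*(-3*x - 4*y)) dy + (0) dz; grad f = (2*y*(-3*x - y), x*(-3*x - 4*y), 0)

For a 0-form f, d f = (∂f/∂x) dx + (∂f/∂y) dy + (∂f/∂z) dz. The components of the vector representation are exactly the entries of grad f in Cartesian coordinates:
  ∂f/∂x = 2*y*(-3*x - y)
  ∂f/∂y = x*(-3*x - 4*y)
  ∂f/∂z = 0.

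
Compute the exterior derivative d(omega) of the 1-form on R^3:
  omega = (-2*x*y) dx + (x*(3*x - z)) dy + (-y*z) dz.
d(omega) = (8*x - z) dx ∧ dy + (x - z) dy ∧ dz

For a 1-form omega = sum_i f_i dx_i, the exterior derivative is
  d(omega) = sum_{i < j} (∂f_j/∂x_i - ∂f_i/∂x_j) dx_i ∧ dx_j.
  coefficient of dx ∧ dy: ∂f_2/∂x - ∂f_1/∂y = ∂(x*(3*x - z))/∂x - ∂(-2*x*y)/∂y = 8*x - z
  coefficient of dy ∧ dz: ∂f_3/∂y - ∂f_2/∂z = ∂(-y*z)/∂y - ∂(x*(3*x - z))/∂z = x - z
Assembling: d(omega) = (8*x - z) dx ∧ dy + (x - z) dy ∧ dz.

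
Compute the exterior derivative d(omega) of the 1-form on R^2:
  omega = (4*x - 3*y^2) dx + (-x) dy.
d(omega) = (6*y - 1) dx ∧ dy

For a 1-form omega = sum_i f_i dx_i, the exterior derivative is
  d(omega) = sum_{i < j} (∂f_j/∂x_i - ∂f_i/∂x_j) dx_i ∧ dx_j.
  coefficient of dx ∧ dy: ∂f_2/∂x - ∂f_1/∂y = ∂(-x)/∂x - ∂(4*x - 3*y^2)/∂y = 6*y - 1
Assembling: d(omega) = (6*y - 1) dx ∧ dy.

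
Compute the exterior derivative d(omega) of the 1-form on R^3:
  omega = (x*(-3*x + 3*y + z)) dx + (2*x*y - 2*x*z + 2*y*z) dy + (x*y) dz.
d(omega) = (-3*x + 2*y - 2*z) dx ∧ dy + (-x + y) dx ∧ dz + (3*x - 2*y) dy ∧ dz

For a 1-form omega = sum_i f_i dx_i, the exterior derivative is
  d(omega) = sum_{i < j} (∂f_j/∂x_i - ∂f_i/∂x_j) dx_i ∧ dx_j.
  coefficient of dx ∧ dy: ∂f_2/∂x - ∂f_1/∂y = ∂(2*x*y - 2*x*z + 2*y*z)/∂x - ∂(x*(-3*x + 3*y + z))/∂y = -3*x + 2*y - 2*z
  coefficient of dx ∧ dz: ∂f_3/∂x - ∂f_1/∂z = ∂(x*y)/∂x - ∂(x*(-3*x + 3*y + z))/∂z = -x + y
  coefficient of dy ∧ dz: ∂f_3/∂y - ∂f_2/∂z = ∂(x*y)/∂y - ∂(2*x*y - 2*x*z + 2*y*z)/∂z = 3*x - 2*y
Assembling: d(omega) = (-3*x + 2*y - 2*z) dx ∧ dy + (-x + y) dx ∧ dz + (3*x - 2*y) dy ∧ dz.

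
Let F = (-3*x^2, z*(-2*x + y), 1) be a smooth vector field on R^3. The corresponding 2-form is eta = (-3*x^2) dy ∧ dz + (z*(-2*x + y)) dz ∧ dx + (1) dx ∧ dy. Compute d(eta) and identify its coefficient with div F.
d(eta) = (-6*x + z) dx ∧ dy ∧ dz; div F = -6*x + z

For a 2-form in R^3 of the form above, applying d gives a 3-form with coefficient ∂P/∂x + ∂Q/∂y + ∂R/∂z:
  ∂P/∂x = -6*x
  ∂Q/∂y = z
  ∂R/∂z = 0
Sum = -6*x + z, which is exactly div F.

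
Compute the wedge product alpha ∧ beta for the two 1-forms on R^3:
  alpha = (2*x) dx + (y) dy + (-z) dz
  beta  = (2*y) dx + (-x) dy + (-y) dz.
alpha ∧ beta = (-2*x^2 - 2*y^2) dx ∧ dy + (2*y*(-x + z)) dx ∧ dz + (-x*z - y^2) dy ∧ dz

Distribute the wedge, using dx_i ∧ dx_j = -dx_j ∧ dx_i and dx_i ∧ dx_i = 0. For each pair (i, j) with i < j, the coefficient of dx_i ∧ dx_j in alpha ∧ beta is (alpha_i * beta_j - alpha_j * beta_i). Collecting: alpha ∧ beta = (-2*x^2 - 2*y^2) dx ∧ dy + (2*y*(-x + z)) dx ∧ dz + (-x*z - y^2) dy ∧ dz.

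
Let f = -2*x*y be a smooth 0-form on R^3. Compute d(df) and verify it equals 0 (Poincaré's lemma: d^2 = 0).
d(df) = 0

Step 1: df = sum_i (∂f/∂x_i) dx_i = (-2*y) dx + (-2*x) dy + (0) dz.
Step 2: Apply d again. Using the 1-form formula, the coefficient of dx ∧ dy in d(df) is ∂^2 f/∂x ∂y - ∂^2 f/∂y ∂x = (-2) - (-2) = 0 (equality of mixed partials for smooth f).
Similarly for dx ∧ dz and dy ∧ dz — all coefficients vanish. So d(df) = 0.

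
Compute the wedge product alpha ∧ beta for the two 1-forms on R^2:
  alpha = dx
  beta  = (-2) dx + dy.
alpha ∧ beta = (1) dx ∧ dy

Distribute the wedge, using dx_i ∧ dx_j = -dx_j ∧ dx_i and dx_i ∧ dx_i = 0. For each pair (i, j) with i < j, the coefficient of dx_i ∧ dx_j in alpha ∧ beta is (alpha_i * beta_j - alpha_j * beta_i). Collecting: alpha ∧ beta = (1) dx ∧ dy.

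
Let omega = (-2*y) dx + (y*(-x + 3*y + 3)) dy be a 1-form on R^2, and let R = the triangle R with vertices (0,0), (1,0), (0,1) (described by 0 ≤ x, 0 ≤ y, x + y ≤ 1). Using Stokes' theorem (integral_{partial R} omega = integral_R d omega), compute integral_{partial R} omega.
integral_(partial R) omega = 5/6

Stokes: integral_partial_R omega = integral_R d omega with d omega = (∂Q/∂x - ∂P/∂y) dx ∧ dy.
  ∂Q/∂x = -y
  ∂P/∂y = -2
  integrand = ∂Q/∂x - ∂P/∂y = 2 - y.
Integrating over R: integral_0^1 integral_0^{1-x} (2 - y) dy dx = 5/6.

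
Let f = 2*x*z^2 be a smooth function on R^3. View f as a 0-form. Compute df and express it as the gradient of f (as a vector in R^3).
df = (2*z^2) dx + (0) dy + (4*x*z) dz; grad f = (2*z^2, 0, 4*x*z)

For a 0-form f, d f = (∂f/∂x) dx + (∂f/∂y) dy + (∂f/∂z) dz. The components of the vector representation are exactly the entries of grad f in Cartesian coordinates:
  ∂f/∂x = 2*z^2
  ∂f/∂y = 0
  ∂f/∂z = 4*x*z.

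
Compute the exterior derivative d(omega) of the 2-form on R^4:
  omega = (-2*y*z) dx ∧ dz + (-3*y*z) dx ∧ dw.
d(omega) = (2*z) dx ∧ dy ∧ dz + (3*z) dx ∧ dy ∧ dw + (3*y) dx ∧ dz ∧ dw

For a 2-form omega = sum_{i<j} g_{ij} dx_i ∧ dx_j, the exterior derivative is
  d(omega) = sum_{i<j} d(g_{ij}) ∧ dx_i ∧ dx_j = sum_{i<j, k} (∂g_{ij}/∂x_k) dx_k ∧ dx_i ∧ dx_j.
Expand each term, using dx_k ∧ dx_i ∧ dx_j = sgn(permutation) dx_{(a)} ∧ dx_{(b)} ∧ dx_{(c)} with (a < b < c) sorted:
  d(-2*y*z) includes (∂/∂y)(-2*y*z) dy = (-2*z) dy, which multiplied by dx ∧ dz gives (2*z) dx ∧ dy ∧ dz
  d(-3*y*z) includes (∂/∂y)(-3*y*z) dy = (-3*z) dy, which multiplied by dx ∧ dw gives (3*z) dx ∧ dy ∧ dw
  d(-3*y*z) includes (∂/∂z)(-3*y*z) dz = (-3*y) dz, which multiplied by dx ∧ dw gives (3*y) dx ∧ dz ∧ dw
Collecting like 3-forms: d(omega) = (2*z) dx ∧ dy ∧ dz + (3*z) dx ∧ dy ∧ dw + (3*y) dx ∧ dz ∧ dw.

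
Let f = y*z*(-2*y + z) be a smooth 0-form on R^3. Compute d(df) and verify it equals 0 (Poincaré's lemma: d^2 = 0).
d(df) = 0

Step 1: df = sum_i (∂f/∂x_i) dx_i = (0) dx + (z*(-4*y + z)) dy + (2*y*(-y + z)) dz.
Step 2: Apply d again. Using the 1-form formula, the coefficient of dx ∧ dy in d(df) is ∂^2 f/∂x ∂y - ∂^2 f/∂y ∂x = (0) - (0) = 0 (equality of mixed partials for smooth f).
Similarly for dx ∧ dz and dy ∧ dz — all coefficients vanish. So d(df) = 0.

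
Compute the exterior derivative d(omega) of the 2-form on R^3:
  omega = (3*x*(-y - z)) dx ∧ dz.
d(omega) = (3*x) dx ∧ dy ∧ dz

For a 2-form omega = sum_{i<j} g_{ij} dx_i ∧ dx_j, the exterior derivative is
  d(omega) = sum_{i<j} d(g_{ij}) ∧ dx_i ∧ dx_j = sum_{i<j, k} (∂g_{ij}/∂x_k) dx_k ∧ dx_i ∧ dx_j.
Expand each term, using dx_k ∧ dx_i ∧ dx_j = sgn(permutation) dx_{(a)} ∧ dx_{(b)} ∧ dx_{(c)} with (a < b < c) sorted:
  d(3*x*(-y - z)) includes (∂/∂y)(3*x*(-y - z)) dy = (-3*x) dy, which multiplied by dx ∧ dz gives (3*x) dx ∧ dy ∧ dz
Collecting like 3-forms: d(omega) = (3*x) dx ∧ dy ∧ dz.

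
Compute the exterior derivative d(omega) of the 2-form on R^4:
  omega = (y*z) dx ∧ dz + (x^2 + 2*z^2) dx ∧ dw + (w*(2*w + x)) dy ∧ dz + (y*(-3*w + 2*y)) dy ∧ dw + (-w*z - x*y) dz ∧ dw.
d(omega) = (w - z) dx ∧ dy ∧ dz + (-y - 4*z) dx ∧ dz ∧ dw + (4*w) dy ∧ dz ∧ dw

For a 2-form omega = sum_{i<j} g_{ij} dx_i ∧ dx_j, the exterior derivative is
  d(omega) = sum_{i<j} d(g_{ij}) ∧ dx_i ∧ dx_j = sum_{i<j, k} (∂g_{ij}/∂x_k) dx_k ∧ dx_i ∧ dx_j.
Expand each term, using dx_k ∧ dx_i ∧ dx_j = sgn(permutation) dx_{(a)} ∧ dx_{(b)} ∧ dx_{(c)} with (a < b < c) sorted:
  d(y*z) includes (∂/∂y)(y*z) dy = (z) dy, which multiplied by dx ∧ dz gives (-z) dx ∧ dy ∧ dz
  d(x^2 + 2*z^2) includes (∂/∂z)(x^2 + 2*z^2) dz = (4*z) dz, which multiplied by dx ∧ dw gives (-4*z) dx ∧ dz ∧ dw
  d(w*(2*w + x)) includes (∂/∂x)(w*(2*w + x)) dx = (w) dx, which multiplied by dy ∧ dz gives (w) dx ∧ dy ∧ dz
  d(w*(2*w + x)) includes (∂/∂w)(w*(2*w + x)) dw = (4*w + x) dw, which multiplied by dy ∧ dz gives (4*w + x) dy ∧ dz ∧ dw
  d(-w*z - x*y) includes (∂/∂x)(-w*z - x*y) dx = (-y) dx, which multiplied by dz ∧ dw gives (-y) dx ∧ dz ∧ dw
  d(-w*z - x*y) includes (∂/∂y)(-w*z - x*y) dy = (-x) dy, which multiplied by dz ∧ dw gives (-x) dy ∧ dz ∧ dw
Collecting like 3-forms: d(omega) = (w - z) dx ∧ dy ∧ dz + (-y - 4*z) dx ∧ dz ∧ dw + (4*w) dy ∧ dz ∧ dw.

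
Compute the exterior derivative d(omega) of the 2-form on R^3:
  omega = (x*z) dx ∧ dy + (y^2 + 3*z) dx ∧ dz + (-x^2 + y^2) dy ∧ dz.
d(omega) = (-x - 2*y) dx ∧ dy ∧ dz

For a 2-form omega = sum_{i<j} g_{ij} dx_i ∧ dx_j, the exterior derivative is
  d(omega) = sum_{i<j} d(g_{ij}) ∧ dx_i ∧ dx_j = sum_{i<j, k} (∂g_{ij}/∂x_k) dx_k ∧ dx_i ∧ dx_j.
Expand each term, using dx_k ∧ dx_i ∧ dx_j = sgn(permutation) dx_{(a)} ∧ dx_{(b)} ∧ dx_{(c)} with (a < b < c) sorted:
  d(x*z) includes (∂/∂z)(x*z) dz = (x) dz, which multiplied by dx ∧ dy gives (x) dx ∧ dy ∧ dz
  d(y^2 + 3*z) includes (∂/∂y)(y^2 + 3*z) dy = (2*y) dy, which multiplied by dx ∧ dz gives (-2*y) dx ∧ dy ∧ dz
  d(-x^2 + y^2) includes (∂/∂x)(-x^2 + y^2) dx = (-2*x) dx, which multiplied by dy ∧ dz gives (-2*x) dx ∧ dy ∧ dz
Collecting like 3-forms: d(omega) = (-x - 2*y) dx ∧ dy ∧ dz.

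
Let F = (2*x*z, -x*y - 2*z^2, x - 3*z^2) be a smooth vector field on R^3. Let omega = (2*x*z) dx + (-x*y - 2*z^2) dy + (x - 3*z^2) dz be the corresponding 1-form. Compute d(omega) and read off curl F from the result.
d(omega) = (4*z) dy ∧ dz + (2*x - 1) dz ∧ dx + (-y) dx ∧ dy; curl F = (4*z, 2*x - 1, -y)

d omega = sum_{i<j} (∂f_j/∂x_i - ∂f_i/∂x_j) dx_i ∧ dx_j. Under the identification (dy ∧ dz, dz ∧ dx, dx ∧ dy) ↔ (e_x, e_y, e_z), the coefficients are exactly the components of curl F. Compute:
  ∂R/∂y - ∂Q/∂z = (0) - (-4*z) = 4*z
  ∂P/∂z - ∂R/∂x = (2*x) - (1) = 2*x - 1
  ∂Q/∂x - ∂P/∂y = (-y) - (0) = -y.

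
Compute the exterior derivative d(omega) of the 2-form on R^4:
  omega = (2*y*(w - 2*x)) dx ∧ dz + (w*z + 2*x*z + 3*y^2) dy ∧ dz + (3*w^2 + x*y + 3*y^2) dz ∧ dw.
d(omega) = (-2*w + 4*x + 2*z) dx ∧ dy ∧ dz + (3*y) dx ∧ dz ∧ dw + (x + 6*y + z) dy ∧ dz ∧ dw

For a 2-form omega = sum_{i<j} g_{ij} dx_i ∧ dx_j, the exterior derivative is
  d(omega) = sum_{i<j} d(g_{ij}) ∧ dx_i ∧ dx_j = sum_{i<j, k} (∂g_{ij}/∂x_k) dx_k ∧ dx_i ∧ dx_j.
Expand each term, using dx_k ∧ dx_i ∧ dx_j = sgn(permutation) dx_{(a)} ∧ dx_{(b)} ∧ dx_{(c)} with (a < b < c) sorted:
  d(2*y*(w - 2*x)) includes (∂/∂y)(2*y*(w - 2*x)) dy = (2*w - 4*x) dy, which multiplied by dx ∧ dz gives (-2*w + 4*x) dx ∧ dy ∧ dz
  d(2*y*(w - 2*x)) includes (∂/∂w)(2*y*(w - 2*x)) dw = (2*y) dw, which multiplied by dx ∧ dz gives (2*y) dx ∧ dz ∧ dw
  d(w*z + 2*x*z + 3*y^2) includes (∂/∂x)(w*z + 2*x*z + 3*y^2) dx = (2*z) dx, which multiplied by dy ∧ dz gives (2*z) dx ∧ dy ∧ dz
  d(w*z + 2*x*z + 3*y^2) includes (∂/∂w)(w*z + 2*x*z + 3*y^2) dw = (z) dw, which multiplied by dy ∧ dz gives (z) dy ∧ dz ∧ dw
  d(3*w^2 + x*y + 3*y^2) includes (∂/∂x)(3*w^2 + x*y + 3*y^2) dx = (y) dx, which multiplied by dz ∧ dw gives (y) dx ∧ dz ∧ dw
  d(3*w^2 + x*y + 3*y^2) includes (∂/∂y)(3*w^2 + x*y + 3*y^2) dy = (x + 6*y) dy, which multiplied by dz ∧ dw gives (x + 6*y) dy ∧ dz ∧ dw
Collecting like 3-forms: d(omega) = (-2*w + 4*x + 2*z) dx ∧ dy ∧ dz + (3*y) dx ∧ dz ∧ dw + (x + 6*y + z) dy ∧ dz ∧ dw.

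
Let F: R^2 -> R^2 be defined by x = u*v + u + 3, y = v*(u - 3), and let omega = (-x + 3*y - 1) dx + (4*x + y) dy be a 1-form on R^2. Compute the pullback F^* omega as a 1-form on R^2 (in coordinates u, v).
F^* omega = (7*u*v^2 + 5*u*v - u - 12*v^2 - v - 4) du + (7*u^2*v + 3*u^2 - 27*u*v - 4*u + 9*v - 36) dv

Using F^*(f dg) = (f ∘ F) d(g ∘ F), substitute each coordinate x_i by F_i(u, v) in f_i, and replace dx_i by d F_i = (∂F_i/∂u) du + (∂F_i/∂v) dv.
  For the x component: f_1(F) = 2*u*v - u - 9*v - 4; d F_1 = (v + 1) du + (u) dv
  For the y component: f_2(F) = 5*u*v + 4*u - 3*v + 12; d F_2 = (v) du + (u - 3) dv
Combining and collecting du, dv coefficients:
  coeff of du: 7*u*v^2 + 5*u*v - u - 12*v^2 - v - 4
  coeff of dv: 7*u^2*v + 3*u^2 - 27*u*v - 4*u + 9*v - 36
F^* omega = (7*u*v^2 + 5*u*v - u - 12*v^2 - v - 4) du + (7*u^2*v + 3*u^2 - 27*u*v - 4*u + 9*v - 36) dv.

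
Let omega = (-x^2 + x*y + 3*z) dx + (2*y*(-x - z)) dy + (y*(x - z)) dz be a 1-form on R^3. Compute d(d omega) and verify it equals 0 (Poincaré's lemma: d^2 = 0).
d(d omega) = 0

Step 1: d omega = sum_{i<j} (∂f_j/∂x_i - ∂f_i/∂x_j) dx_i ∧ dx_j:
  coeff of dx ∧ dy: -x - 2*y
  coeff of dx ∧ dz: y - 3
  coeff of dy ∧ dz: x + 2*y - z
Step 2: Apply d again to each 2-form coefficient. The only possible 3-form in R^3 is dx ∧ dy ∧ dz, with coefficient
  ∂(coeff of dy∧dz)/∂x - ∂(coeff of dx∧dz)/∂y + ∂(coeff of dx∧dy)/∂z
  = ∂/∂x (x + 2*y - z) - ∂/∂y (y - 3) + ∂/∂z (-x - 2*y).
Each of these terms simplifies to sums of mixed partials that cancel in pairs. The result is 0 (by equality of mixed partials for smooth functions — Schwarz / Clairaut).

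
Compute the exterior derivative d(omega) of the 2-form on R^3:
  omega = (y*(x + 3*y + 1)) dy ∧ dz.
d(omega) = (y) dx ∧ dy ∧ dz

For a 2-form omega = sum_{i<j} g_{ij} dx_i ∧ dx_j, the exterior derivative is
  d(omega) = sum_{i<j} d(g_{ij}) ∧ dx_i ∧ dx_j = sum_{i<j, k} (∂g_{ij}/∂x_k) dx_k ∧ dx_i ∧ dx_j.
Expand each term, using dx_k ∧ dx_i ∧ dx_j = sgn(permutation) dx_{(a)} ∧ dx_{(b)} ∧ dx_{(c)} with (a < b < c) sorted:
  d(y*(x + 3*y + 1)) includes (∂/∂x)(y*(x + 3*y + 1)) dx = (y) dx, which multiplied by dy ∧ dz gives (y) dx ∧ dy ∧ dz
Collecting like 3-forms: d(omega) = (y) dx ∧ dy ∧ dz.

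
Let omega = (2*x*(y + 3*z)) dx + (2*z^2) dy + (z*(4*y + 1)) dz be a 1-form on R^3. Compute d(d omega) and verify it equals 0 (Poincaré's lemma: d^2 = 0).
d(d omega) = 0

Step 1: d omega = sum_{i<j} (∂f_j/∂x_i - ∂f_i/∂x_j) dx_i ∧ dx_j:
  coeff of dx ∧ dy: -2*x
  coeff of dx ∧ dz: -6*x
  coeff of dy ∧ dz: 0
Step 2: Apply d again to each 2-form coefficient. The only possible 3-form in R^3 is dx ∧ dy ∧ dz, with coefficient
  ∂(coeff of dy∧dz)/∂x - ∂(coeff of dx∧dz)/∂y + ∂(coeff of dx∧dy)/∂z
  = ∂/∂x (0) - ∂/∂y (-6*x) + ∂/∂z (-2*x).
Each of these terms simplifies to sums of mixed partials that cancel in pairs. The result is 0 (by equality of mixed partials for smooth functions — Schwarz / Clairaut).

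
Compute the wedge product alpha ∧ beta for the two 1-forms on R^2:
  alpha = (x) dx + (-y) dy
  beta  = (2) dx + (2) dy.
alpha ∧ beta = (2*x + 2*y) dx ∧ dy

Distribute the wedge, using dx_i ∧ dx_j = -dx_j ∧ dx_i and dx_i ∧ dx_i = 0. For each pair (i, j) with i < j, the coefficient of dx_i ∧ dx_j in alpha ∧ beta is (alpha_i * beta_j - alpha_j * beta_i). Collecting: alpha ∧ beta = (2*x + 2*y) dx ∧ dy.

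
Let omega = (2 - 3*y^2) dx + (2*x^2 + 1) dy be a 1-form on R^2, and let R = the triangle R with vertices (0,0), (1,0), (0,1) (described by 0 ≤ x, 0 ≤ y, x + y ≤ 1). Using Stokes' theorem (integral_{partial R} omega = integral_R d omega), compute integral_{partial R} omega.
integral_(partial R) omega = 5/3

Stokes: integral_partial_R omega = integral_R d omega with d omega = (∂Q/∂x - ∂P/∂y) dx ∧ dy.
  ∂Q/∂x = 4*x
  ∂P/∂y = -6*y
  integrand = ∂Q/∂x - ∂P/∂y = 4*x + 6*y.
Integrating over R: integral_0^1 integral_0^{1-x} (4*x + 6*y) dy dx = 5/3.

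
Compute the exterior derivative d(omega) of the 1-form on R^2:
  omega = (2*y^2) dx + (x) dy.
d(omega) = (1 - 4*y) dx ∧ dy

For a 1-form omega = sum_i f_i dx_i, the exterior derivative is
  d(omega) = sum_{i < j} (∂f_j/∂x_i - ∂f_i/∂x_j) dx_i ∧ dx_j.
  coefficient of dx ∧ dy: ∂f_2/∂x - ∂f_1/∂y = ∂(x)/∂x - ∂(2*y^2)/∂y = 1 - 4*y
Assembling: d(omega) = (1 - 4*y) dx ∧ dy.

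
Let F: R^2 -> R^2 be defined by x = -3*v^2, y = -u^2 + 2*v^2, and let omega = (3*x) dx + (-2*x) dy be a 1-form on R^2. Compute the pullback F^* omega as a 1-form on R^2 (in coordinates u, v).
F^* omega = (-12*u*v^2) du + (78*v^3) dv

Using F^*(f dg) = (f ∘ F) d(g ∘ F), substitute each coordinate x_i by F_i(u, v) in f_i, and replace dx_i by d F_i = (∂F_i/∂u) du + (∂F_i/∂v) dv.
  For the x component: f_1(F) = -9*v^2; d F_1 = (0) du + (-6*v) dv
  For the y component: f_2(F) = 6*v^2; d F_2 = (-2*u) du + (4*v) dv
Combining and collecting du, dv coefficients:
  coeff of du: -12*u*v^2
  coeff of dv: 78*v^3
F^* omega = (-12*u*v^2) du + (78*v^3) dv.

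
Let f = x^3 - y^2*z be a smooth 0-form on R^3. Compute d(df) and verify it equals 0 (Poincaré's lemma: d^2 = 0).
d(df) = 0

Step 1: df = sum_i (∂f/∂x_i) dx_i = (3*x^2) dx + (-2*y*z) dy + (-y^2) dz.
Step 2: Apply d again. Using the 1-form formula, the coefficient of dx ∧ dy in d(df) is ∂^2 f/∂x ∂y - ∂^2 f/∂y ∂x = (0) - (0) = 0 (equality of mixed partials for smooth f).
Similarly for dx ∧ dz and dy ∧ dz — all coefficients vanish. So d(df) = 0.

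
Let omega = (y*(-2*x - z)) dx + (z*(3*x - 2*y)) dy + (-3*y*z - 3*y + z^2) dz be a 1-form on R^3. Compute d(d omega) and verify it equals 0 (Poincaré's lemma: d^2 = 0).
d(d omega) = 0

Step 1: d omega = sum_{i<j} (∂f_j/∂x_i - ∂f_i/∂x_j) dx_i ∧ dx_j:
  coeff of dx ∧ dy: 2*x + 4*z
  coeff of dx ∧ dz: y
  coeff of dy ∧ dz: -3*x + 2*y - 3*z - 3
Step 2: Apply d again to each 2-form coefficient. The only possible 3-form in R^3 is dx ∧ dy ∧ dz, with coefficient
  ∂(coeff of dy∧dz)/∂x - ∂(coeff of dx∧dz)/∂y + ∂(coeff of dx∧dy)/∂z
  = ∂/∂x (-3*x + 2*y - 3*z - 3) - ∂/∂y (y) + ∂/∂z (2*x + 4*z).
Each of these terms simplifies to sums of mixed partials that cancel in pairs. The result is 0 (by equality of mixed partials for smooth functions — Schwarz / Clairaut).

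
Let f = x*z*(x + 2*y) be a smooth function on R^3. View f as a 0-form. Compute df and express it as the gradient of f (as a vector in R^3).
df = (2*z*(x + y)) dx + (2*x*z) dy + (x*(x + 2*y)) dz; grad f = (2*z*(x + y), 2*x*z, x*(x + 2*y))

For a 0-form f, d f = (∂f/∂x) dx + (∂f/∂y) dy + (∂f/∂z) dz. The components of the vector representation are exactly the entries of grad f in Cartesian coordinates:
  ∂f/∂x = 2*z*(x + y)
  ∂f/∂y = 2*x*z
  ∂f/∂z = x*(x + 2*y).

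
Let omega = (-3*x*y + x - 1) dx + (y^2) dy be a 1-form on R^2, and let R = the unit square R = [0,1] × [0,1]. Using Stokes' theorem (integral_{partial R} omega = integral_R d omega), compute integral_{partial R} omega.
integral_(partial R) omega = 3/2

Stokes: integral_partial_R omega = integral_R d omega with d omega = (∂Q/∂x - ∂P/∂y) dx ∧ dy.
  ∂Q/∂x = 0
  ∂P/∂y = -3*x
  integrand = ∂Q/∂x - ∂P/∂y = 3*x.
Integrating over R: integral_0^1 integral_0^1 (3*x) dx dy = 3/2.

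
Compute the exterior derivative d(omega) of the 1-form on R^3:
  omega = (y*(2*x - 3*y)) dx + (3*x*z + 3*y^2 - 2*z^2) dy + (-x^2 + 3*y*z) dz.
d(omega) = (-2*x + 6*y + 3*z) dx ∧ dy + (-2*x) dx ∧ dz + (-3*x + 7*z) dy ∧ dz

For a 1-form omega = sum_i f_i dx_i, the exterior derivative is
  d(omega) = sum_{i < j} (∂f_j/∂x_i - ∂f_i/∂x_j) dx_i ∧ dx_j.
  coefficient of dx ∧ dy: ∂f_2/∂x - ∂f_1/∂y = ∂(3*x*z + 3*y^2 - 2*z^2)/∂x - ∂(y*(2*x - 3*y))/∂y = -2*x + 6*y + 3*z
  coefficient of dx ∧ dz: ∂f_3/∂x - ∂f_1/∂z = ∂(-x^2 + 3*y*z)/∂x - ∂(y*(2*x - 3*y))/∂z = -2*x
  coefficient of dy ∧ dz: ∂f_3/∂y - ∂f_2/∂z = ∂(-x^2 + 3*y*z)/∂y - ∂(3*x*z + 3*y^2 - 2*z^2)/∂z = -3*x + 7*z
Assembling: d(omega) = (-2*x + 6*y + 3*z) dx ∧ dy + (-2*x) dx ∧ dz + (-3*x + 7*z) dy ∧ dz.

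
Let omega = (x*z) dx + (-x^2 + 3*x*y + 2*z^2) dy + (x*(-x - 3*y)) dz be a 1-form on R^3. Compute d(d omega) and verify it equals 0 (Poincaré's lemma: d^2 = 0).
d(d omega) = 0

Step 1: d omega = sum_{i<j} (∂f_j/∂x_i - ∂f_i/∂x_j) dx_i ∧ dx_j:
  coeff of dx ∧ dy: -2*x + 3*y
  coeff of dx ∧ dz: -3*x - 3*y
  coeff of dy ∧ dz: -3*x - 4*z
Step 2: Apply d again to each 2-form coefficient. The only possible 3-form in R^3 is dx ∧ dy ∧ dz, with coefficient
  ∂(coeff of dy∧dz)/∂x - ∂(coeff of dx∧dz)/∂y + ∂(coeff of dx∧dy)/∂z
  = ∂/∂x (-3*x - 4*z) - ∂/∂y (-3*x - 3*y) + ∂/∂z (-2*x + 3*y).
Each of these terms simplifies to sums of mixed partials that cancel in pairs. The result is 0 (by equality of mixed partials for smooth functions — Schwarz / Clairaut).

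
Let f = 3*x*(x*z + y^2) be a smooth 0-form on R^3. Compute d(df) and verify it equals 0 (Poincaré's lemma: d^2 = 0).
d(df) = 0

Step 1: df = sum_i (∂f/∂x_i) dx_i = (6*x*z + 3*y^2) dx + (6*x*y) dy + (3*x^2) dz.
Step 2: Apply d again. Using the 1-form formula, the coefficient of dx ∧ dy in d(df) is ∂^2 f/∂x ∂y - ∂^2 f/∂y ∂x = (6*y) - (6*y) = 0 (equality of mixed partials for smooth f).
Similarly for dx ∧ dz and dy ∧ dz — all coefficients vanish. So d(df) = 0.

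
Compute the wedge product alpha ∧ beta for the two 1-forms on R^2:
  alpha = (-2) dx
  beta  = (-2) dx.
alpha ∧ beta = 0

Distribute the wedge, using dx_i ∧ dx_j = -dx_j ∧ dx_i and dx_i ∧ dx_i = 0. For each pair (i, j) with i < j, the coefficient of dx_i ∧ dx_j in alpha ∧ beta is (alpha_i * beta_j - alpha_j * beta_i). Collecting: alpha ∧ beta = 0.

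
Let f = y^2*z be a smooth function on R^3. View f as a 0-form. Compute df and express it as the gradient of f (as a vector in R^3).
df = (0) dx + (2*y*z) dy + (y^2) dz; grad f = (0, 2*y*z, y^2)

For a 0-form f, d f = (∂f/∂x) dx + (∂f/∂y) dy + (∂f/∂z) dz. The components of the vector representation are exactly the entries of grad f in Cartesian coordinates:
  ∂f/∂x = 0
  ∂f/∂y = 2*y*z
  ∂f/∂z = y^2.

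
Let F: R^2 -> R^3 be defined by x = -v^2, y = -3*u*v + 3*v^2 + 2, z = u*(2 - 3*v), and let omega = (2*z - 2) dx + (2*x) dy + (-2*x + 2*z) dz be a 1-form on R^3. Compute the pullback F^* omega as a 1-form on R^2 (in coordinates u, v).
F^* omega = (18*u*v^2 - 24*u*v + 8*u + 4*v^2) du + (18*u^2*v - 12*u^2 + 12*u*v^2 - 8*u*v - 12*v^3 + 4*v) dv

Using F^*(f dg) = (f ∘ F) d(g ∘ F), substitute each coordinate x_i by F_i(u, v) in f_i, and replace dx_i by d F_i = (∂F_i/∂u) du + (∂F_i/∂v) dv.
  For the x component: f_1(F) = -6*u*v + 4*u - 2; d F_1 = (0) du + (-2*v) dv
  For the y component: f_2(F) = -2*v^2; d F_2 = (-3*v) du + (-3*u + 6*v) dv
  For the z component: f_3(F) = -6*u*v + 4*u + 2*v^2; d F_3 = (2 - 3*v) du + (-3*u) dv
Combining and collecting du, dv coefficients:
  coeff of du: 18*u*v^2 - 24*u*v + 8*u + 4*v^2
  coeff of dv: 18*u^2*v - 12*u^2 + 12*u*v^2 - 8*u*v - 12*v^3 + 4*v
F^* omega = (18*u*v^2 - 24*u*v + 8*u + 4*v^2) du + (18*u^2*v - 12*u^2 + 12*u*v^2 - 8*u*v - 12*v^3 + 4*v) dv.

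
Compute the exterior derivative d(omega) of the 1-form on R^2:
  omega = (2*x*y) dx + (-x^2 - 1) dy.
d(omega) = (-4*x) dx ∧ dy

For a 1-form omega = sum_i f_i dx_i, the exterior derivative is
  d(omega) = sum_{i < j} (∂f_j/∂x_i - ∂f_i/∂x_j) dx_i ∧ dx_j.
  coefficient of dx ∧ dy: ∂f_2/∂x - ∂f_1/∂y = ∂(-x^2 - 1)/∂x - ∂(2*x*y)/∂y = -4*x
Assembling: d(omega) = (-4*x) dx ∧ dy.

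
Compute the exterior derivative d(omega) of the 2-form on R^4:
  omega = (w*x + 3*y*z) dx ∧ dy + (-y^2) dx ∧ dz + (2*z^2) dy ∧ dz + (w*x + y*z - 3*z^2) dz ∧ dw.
d(omega) = (5*y) dx ∧ dy ∧ dz + (x) dx ∧ dy ∧ dw + (w) dx ∧ dz ∧ dw + (z) dy ∧ dz ∧ dw

For a 2-form omega = sum_{i<j} g_{ij} dx_i ∧ dx_j, the exterior derivative is
  d(omega) = sum_{i<j} d(g_{ij}) ∧ dx_i ∧ dx_j = sum_{i<j, k} (∂g_{ij}/∂x_k) dx_k ∧ dx_i ∧ dx_j.
Expand each term, using dx_k ∧ dx_i ∧ dx_j = sgn(permutation) dx_{(a)} ∧ dx_{(b)} ∧ dx_{(c)} with (a < b < c) sorted:
  d(w*x + 3*y*z) includes (∂/∂z)(w*x + 3*y*z) dz = (3*y) dz, which multiplied by dx ∧ dy gives (3*y) dx ∧ dy ∧ dz
  d(w*x + 3*y*z) includes (∂/∂w)(w*x + 3*y*z) dw = (x) dw, which multiplied by dx ∧ dy gives (x) dx ∧ dy ∧ dw
  d(-y^2) includes (∂/∂y)(-y^2) dy = (-2*y) dy, which multiplied by dx ∧ dz gives (2*y) dx ∧ dy ∧ dz
  d(w*x + y*z - 3*z^2) includes (∂/∂x)(w*x + y*z - 3*z^2) dx = (w) dx, which multiplied by dz ∧ dw gives (w) dx ∧ dz ∧ dw
  d(w*x + y*z - 3*z^2) includes (∂/∂y)(w*x + y*z - 3*z^2) dy = (z) dy, which multiplied by dz ∧ dw gives (z) dy ∧ dz ∧ dw
Collecting like 3-forms: d(omega) = (5*y) dx ∧ dy ∧ dz + (x) dx ∧ dy ∧ dw + (w) dx ∧ dz ∧ dw + (z) dy ∧ dz ∧ dw.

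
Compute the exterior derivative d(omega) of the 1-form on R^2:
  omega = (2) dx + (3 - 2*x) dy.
d(omega) = (-2) dx ∧ dy

For a 1-form omega = sum_i f_i dx_i, the exterior derivative is
  d(omega) = sum_{i < j} (∂f_j/∂x_i - ∂f_i/∂x_j) dx_i ∧ dx_j.
  coefficient of dx ∧ dy: ∂f_2/∂x - ∂f_1/∂y = ∂(3 - 2*x)/∂x - ∂(2)/∂y = -2
Assembling: d(omega) = (-2) dx ∧ dy.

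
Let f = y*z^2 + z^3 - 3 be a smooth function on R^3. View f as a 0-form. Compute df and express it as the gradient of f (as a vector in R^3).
df = (0) dx + (z^2) dy + (z*(2*y + 3*z)) dz; grad f = (0, z^2, z*(2*y + 3*z))

For a 0-form f, d f = (∂f/∂x) dx + (∂f/∂y) dy + (∂f/∂z) dz. The components of the vector representation are exactly the entries of grad f in Cartesian coordinates:
  ∂f/∂x = 0
  ∂f/∂y = z^2
  ∂f/∂z = z*(2*y + 3*z).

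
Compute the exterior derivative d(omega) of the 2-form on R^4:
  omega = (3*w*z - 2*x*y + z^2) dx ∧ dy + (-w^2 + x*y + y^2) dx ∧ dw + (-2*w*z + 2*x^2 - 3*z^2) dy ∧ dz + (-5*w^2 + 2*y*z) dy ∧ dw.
d(omega) = (3*w + 4*x + 2*z) dx ∧ dy ∧ dz + (-x - 2*y + 3*z) dx ∧ dy ∧ dw + (-2*y - 2*z) dy ∧ dz ∧ dw

For a 2-form omega = sum_{i<j} g_{ij} dx_i ∧ dx_j, the exterior derivative is
  d(omega) = sum_{i<j} d(g_{ij}) ∧ dx_i ∧ dx_j = sum_{i<j, k} (∂g_{ij}/∂x_k) dx_k ∧ dx_i ∧ dx_j.
Expand each term, using dx_k ∧ dx_i ∧ dx_j = sgn(permutation) dx_{(a)} ∧ dx_{(b)} ∧ dx_{(c)} with (a < b < c) sorted:
  d(3*w*z - 2*x*y + z^2) includes (∂/∂z)(3*w*z - 2*x*y + z^2) dz = (3*w + 2*z) dz, which multiplied by dx ∧ dy gives (3*w + 2*z) dx ∧ dy ∧ dz
  d(3*w*z - 2*x*y + z^2) includes (∂/∂w)(3*w*z - 2*x*y + z^2) dw = (3*z) dw, which multiplied by dx ∧ dy gives (3*z) dx ∧ dy ∧ dw
  d(-w^2 + x*y + y^2) includes (∂/∂y)(-w^2 + x*y + y^2) dy = (x + 2*y) dy, which multiplied by dx ∧ dw gives (-x - 2*y) dx ∧ dy ∧ dw
  d(-2*w*z + 2*x^2 - 3*z^2) includes (∂/∂x)(-2*w*z + 2*x^2 - 3*z^2) dx = (4*x) dx, which multiplied by dy ∧ dz gives (4*x) dx ∧ dy ∧ dz
  d(-2*w*z + 2*x^2 - 3*z^2) includes (∂/∂w)(-2*w*z + 2*x^2 - 3*z^2) dw = (-2*z) dw, which multiplied by dy ∧ dz gives (-2*z) dy ∧ dz ∧ dw
  d(-5*w^2 + 2*y*z) includes (∂/∂z)(-5*w^2 + 2*y*z) dz = (2*y) dz, which multiplied by dy ∧ dw gives (-2*y) dy ∧ dz ∧ dw
Collecting like 3-forms: d(omega) = (3*w + 4*x + 2*z) dx ∧ dy ∧ dz + (-x - 2*y + 3*z) dx ∧ dy ∧ dw + (-2*y - 2*z) dy ∧ dz ∧ dw.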